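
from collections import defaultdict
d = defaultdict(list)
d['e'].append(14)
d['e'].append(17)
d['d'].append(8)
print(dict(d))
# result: {'e': [14, 17], 'd': [8]}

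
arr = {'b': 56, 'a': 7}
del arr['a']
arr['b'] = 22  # {'b': 22}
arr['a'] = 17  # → {'b': 22, 'a': 17}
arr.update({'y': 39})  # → {'b': 22, 'a': 17, 'y': 39}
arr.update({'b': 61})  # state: {'b': 61, 'a': 17, 'y': 39}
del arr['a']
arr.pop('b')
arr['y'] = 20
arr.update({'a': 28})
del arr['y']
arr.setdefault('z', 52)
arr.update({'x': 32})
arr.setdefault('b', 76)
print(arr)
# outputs {'a': 28, 'z': 52, 'x': 32, 'b': 76}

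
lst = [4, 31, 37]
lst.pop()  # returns 37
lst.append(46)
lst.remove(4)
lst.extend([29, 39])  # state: [31, 46, 29, 39]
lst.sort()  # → [29, 31, 39, 46]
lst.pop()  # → 46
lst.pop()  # 39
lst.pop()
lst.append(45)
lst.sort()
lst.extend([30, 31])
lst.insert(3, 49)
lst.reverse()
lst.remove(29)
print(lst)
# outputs [31, 49, 30, 45]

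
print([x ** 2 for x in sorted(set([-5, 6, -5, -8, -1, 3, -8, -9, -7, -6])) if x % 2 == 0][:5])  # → [64, 36, 36]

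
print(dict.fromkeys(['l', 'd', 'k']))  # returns {'l': None, 'd': None, 'k': None}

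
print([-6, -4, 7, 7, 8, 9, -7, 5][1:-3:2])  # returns [-4, 7]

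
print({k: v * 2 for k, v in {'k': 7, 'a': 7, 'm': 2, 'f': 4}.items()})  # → {'k': 14, 'a': 14, 'm': 4, 'f': 8}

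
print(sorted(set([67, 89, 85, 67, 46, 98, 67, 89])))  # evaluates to [46, 67, 85, 89, 98]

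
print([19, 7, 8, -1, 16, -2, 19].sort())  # None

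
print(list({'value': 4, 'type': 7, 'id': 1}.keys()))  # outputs ['value', 'type', 'id']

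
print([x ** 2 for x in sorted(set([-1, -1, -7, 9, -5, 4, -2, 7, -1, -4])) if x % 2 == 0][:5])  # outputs [16, 4, 16]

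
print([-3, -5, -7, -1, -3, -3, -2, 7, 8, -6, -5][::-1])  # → [-5, -6, 8, 7, -2, -3, -3, -1, -7, -5, -3]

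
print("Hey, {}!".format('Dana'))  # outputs Hey, Dana!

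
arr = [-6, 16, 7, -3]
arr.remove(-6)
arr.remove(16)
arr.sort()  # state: [-3, 7]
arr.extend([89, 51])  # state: [-3, 7, 89, 51]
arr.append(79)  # [-3, 7, 89, 51, 79]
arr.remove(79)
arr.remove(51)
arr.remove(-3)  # [7, 89]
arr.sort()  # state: [7, 89]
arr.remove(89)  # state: [7]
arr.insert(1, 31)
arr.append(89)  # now [7, 31, 89]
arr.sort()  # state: [7, 31, 89]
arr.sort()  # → [7, 31, 89]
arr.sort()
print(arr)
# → [7, 31, 89]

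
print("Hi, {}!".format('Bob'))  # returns Hi, Bob!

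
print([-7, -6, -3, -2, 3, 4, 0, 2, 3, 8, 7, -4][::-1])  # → [-4, 7, 8, 3, 2, 0, 4, 3, -2, -3, -6, -7]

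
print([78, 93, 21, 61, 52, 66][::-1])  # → [66, 52, 61, 21, 93, 78]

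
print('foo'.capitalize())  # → Foo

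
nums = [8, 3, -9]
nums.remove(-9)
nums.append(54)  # [8, 3, 54]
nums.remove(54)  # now [8, 3]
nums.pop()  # 3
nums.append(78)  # [8, 78]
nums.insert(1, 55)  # [8, 55, 78]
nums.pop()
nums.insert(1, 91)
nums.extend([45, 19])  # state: [8, 91, 55, 45, 19]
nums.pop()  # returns 19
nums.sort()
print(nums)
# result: [8, 45, 55, 91]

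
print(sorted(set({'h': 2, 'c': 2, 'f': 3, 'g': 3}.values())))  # [2, 3]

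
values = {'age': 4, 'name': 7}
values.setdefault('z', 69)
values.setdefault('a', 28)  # 28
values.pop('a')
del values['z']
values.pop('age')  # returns 4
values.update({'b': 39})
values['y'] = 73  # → {'name': 7, 'b': 39, 'y': 73}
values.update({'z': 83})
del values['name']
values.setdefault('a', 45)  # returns 45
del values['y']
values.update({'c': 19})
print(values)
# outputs {'b': 39, 'z': 83, 'a': 45, 'c': 19}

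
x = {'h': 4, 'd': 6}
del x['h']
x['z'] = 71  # {'d': 6, 'z': 71}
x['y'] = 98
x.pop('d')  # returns 6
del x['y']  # {'z': 71}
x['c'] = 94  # {'z': 71, 'c': 94}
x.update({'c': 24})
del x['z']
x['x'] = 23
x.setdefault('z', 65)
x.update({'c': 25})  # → {'c': 25, 'x': 23, 'z': 65}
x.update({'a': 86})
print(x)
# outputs {'c': 25, 'x': 23, 'z': 65, 'a': 86}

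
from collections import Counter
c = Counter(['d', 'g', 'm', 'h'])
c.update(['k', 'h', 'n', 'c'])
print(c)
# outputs Counter({'h': 2, 'd': 1, 'g': 1, 'm': 1, 'k': 1, 'n': 1, 'c': 1})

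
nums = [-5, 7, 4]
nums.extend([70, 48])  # [-5, 7, 4, 70, 48]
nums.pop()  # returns 48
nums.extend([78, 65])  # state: [-5, 7, 4, 70, 78, 65]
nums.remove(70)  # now [-5, 7, 4, 78, 65]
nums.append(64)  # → [-5, 7, 4, 78, 65, 64]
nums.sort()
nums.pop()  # 78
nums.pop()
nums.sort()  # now [-5, 4, 7, 64]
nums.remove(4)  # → [-5, 7, 64]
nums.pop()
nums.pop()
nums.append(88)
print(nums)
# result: [-5, 88]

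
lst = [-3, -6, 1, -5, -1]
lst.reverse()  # [-1, -5, 1, -6, -3]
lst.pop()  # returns -3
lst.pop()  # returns -6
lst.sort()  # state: [-5, -1, 1]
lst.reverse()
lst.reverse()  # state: [-5, -1, 1]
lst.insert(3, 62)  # [-5, -1, 1, 62]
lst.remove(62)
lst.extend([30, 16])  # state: [-5, -1, 1, 30, 16]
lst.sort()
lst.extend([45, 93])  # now [-5, -1, 1, 16, 30, 45, 93]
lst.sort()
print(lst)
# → [-5, -1, 1, 16, 30, 45, 93]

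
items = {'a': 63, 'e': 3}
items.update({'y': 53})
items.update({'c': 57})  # {'a': 63, 'e': 3, 'y': 53, 'c': 57}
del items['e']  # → {'a': 63, 'y': 53, 'c': 57}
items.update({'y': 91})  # {'a': 63, 'y': 91, 'c': 57}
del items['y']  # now {'a': 63, 'c': 57}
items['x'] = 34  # {'a': 63, 'c': 57, 'x': 34}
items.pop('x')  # 34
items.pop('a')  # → 63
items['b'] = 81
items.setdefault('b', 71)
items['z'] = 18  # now {'c': 57, 'b': 81, 'z': 18}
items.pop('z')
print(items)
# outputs {'c': 57, 'b': 81}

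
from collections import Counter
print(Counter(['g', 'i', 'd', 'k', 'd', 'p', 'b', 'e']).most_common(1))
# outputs [('d', 2)]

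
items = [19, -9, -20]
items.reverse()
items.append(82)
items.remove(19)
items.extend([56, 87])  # [-20, -9, 82, 56, 87]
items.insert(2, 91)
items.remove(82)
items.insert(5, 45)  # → [-20, -9, 91, 56, 87, 45]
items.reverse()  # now [45, 87, 56, 91, -9, -20]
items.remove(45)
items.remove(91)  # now [87, 56, -9, -20]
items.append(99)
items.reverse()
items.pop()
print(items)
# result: [99, -20, -9, 56]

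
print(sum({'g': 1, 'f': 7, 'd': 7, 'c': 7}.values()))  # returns 22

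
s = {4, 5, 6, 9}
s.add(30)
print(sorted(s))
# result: [4, 5, 6, 9, 30]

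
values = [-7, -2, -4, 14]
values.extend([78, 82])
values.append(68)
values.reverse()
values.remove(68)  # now [82, 78, 14, -4, -2, -7]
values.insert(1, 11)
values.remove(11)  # [82, 78, 14, -4, -2, -7]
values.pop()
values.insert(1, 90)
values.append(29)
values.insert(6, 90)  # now [82, 90, 78, 14, -4, -2, 90, 29]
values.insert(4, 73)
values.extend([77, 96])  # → [82, 90, 78, 14, 73, -4, -2, 90, 29, 77, 96]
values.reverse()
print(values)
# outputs [96, 77, 29, 90, -2, -4, 73, 14, 78, 90, 82]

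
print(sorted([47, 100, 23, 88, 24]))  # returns [23, 24, 47, 88, 100]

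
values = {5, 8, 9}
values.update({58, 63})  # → {5, 8, 9, 58, 63}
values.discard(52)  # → {5, 8, 9, 58, 63}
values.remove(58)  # {5, 8, 9, 63}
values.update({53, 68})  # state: {5, 8, 9, 53, 63, 68}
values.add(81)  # {5, 8, 9, 53, 63, 68, 81}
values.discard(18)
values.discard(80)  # {5, 8, 9, 53, 63, 68, 81}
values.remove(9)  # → {5, 8, 53, 63, 68, 81}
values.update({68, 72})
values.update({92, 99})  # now {5, 8, 53, 63, 68, 72, 81, 92, 99}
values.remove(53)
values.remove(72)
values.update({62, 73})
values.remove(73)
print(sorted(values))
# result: [5, 8, 62, 63, 68, 81, 92, 99]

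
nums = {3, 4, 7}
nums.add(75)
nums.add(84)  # {3, 4, 7, 75, 84}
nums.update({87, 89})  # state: {3, 4, 7, 75, 84, 87, 89}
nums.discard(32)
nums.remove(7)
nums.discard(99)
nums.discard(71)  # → {3, 4, 75, 84, 87, 89}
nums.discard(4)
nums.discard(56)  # {3, 75, 84, 87, 89}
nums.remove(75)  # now {3, 84, 87, 89}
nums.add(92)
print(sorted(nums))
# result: [3, 84, 87, 89, 92]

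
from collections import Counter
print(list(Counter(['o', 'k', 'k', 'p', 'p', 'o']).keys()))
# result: ['o', 'k', 'p']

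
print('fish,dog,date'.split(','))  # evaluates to ['fish', 'dog', 'date']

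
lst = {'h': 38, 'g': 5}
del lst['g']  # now {'h': 38}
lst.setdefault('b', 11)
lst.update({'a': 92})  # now {'h': 38, 'b': 11, 'a': 92}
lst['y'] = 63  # {'h': 38, 'b': 11, 'a': 92, 'y': 63}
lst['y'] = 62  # {'h': 38, 'b': 11, 'a': 92, 'y': 62}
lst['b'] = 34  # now {'h': 38, 'b': 34, 'a': 92, 'y': 62}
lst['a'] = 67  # {'h': 38, 'b': 34, 'a': 67, 'y': 62}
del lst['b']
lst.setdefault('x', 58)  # 58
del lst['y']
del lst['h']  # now {'a': 67, 'x': 58}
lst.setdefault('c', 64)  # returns 64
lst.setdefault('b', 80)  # 80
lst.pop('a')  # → 67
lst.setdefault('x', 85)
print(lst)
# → {'x': 58, 'c': 64, 'b': 80}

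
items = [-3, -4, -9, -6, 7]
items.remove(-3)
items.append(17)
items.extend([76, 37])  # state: [-4, -9, -6, 7, 17, 76, 37]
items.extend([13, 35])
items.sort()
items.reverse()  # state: [76, 37, 35, 17, 13, 7, -4, -6, -9]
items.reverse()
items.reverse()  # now [76, 37, 35, 17, 13, 7, -4, -6, -9]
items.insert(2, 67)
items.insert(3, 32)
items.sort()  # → [-9, -6, -4, 7, 13, 17, 32, 35, 37, 67, 76]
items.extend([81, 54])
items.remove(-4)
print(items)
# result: [-9, -6, 7, 13, 17, 32, 35, 37, 67, 76, 81, 54]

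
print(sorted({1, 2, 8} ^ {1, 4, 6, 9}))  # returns [2, 4, 6, 8, 9]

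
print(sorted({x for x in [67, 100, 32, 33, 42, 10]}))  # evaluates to [10, 32, 33, 42, 67, 100]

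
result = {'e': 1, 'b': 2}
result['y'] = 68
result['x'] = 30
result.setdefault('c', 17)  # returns 17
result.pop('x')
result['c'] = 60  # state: {'e': 1, 'b': 2, 'y': 68, 'c': 60}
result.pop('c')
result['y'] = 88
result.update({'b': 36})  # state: {'e': 1, 'b': 36, 'y': 88}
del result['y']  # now {'e': 1, 'b': 36}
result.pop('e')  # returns 1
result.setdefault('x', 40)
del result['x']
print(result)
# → {'b': 36}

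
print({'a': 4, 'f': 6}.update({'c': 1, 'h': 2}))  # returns None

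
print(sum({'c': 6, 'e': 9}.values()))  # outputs 15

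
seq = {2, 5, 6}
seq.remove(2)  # {5, 6}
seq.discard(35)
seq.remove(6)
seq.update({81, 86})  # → {5, 81, 86}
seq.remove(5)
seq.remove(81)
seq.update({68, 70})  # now {68, 70, 86}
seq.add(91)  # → {68, 70, 86, 91}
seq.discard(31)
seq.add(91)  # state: {68, 70, 86, 91}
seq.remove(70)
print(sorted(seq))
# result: [68, 86, 91]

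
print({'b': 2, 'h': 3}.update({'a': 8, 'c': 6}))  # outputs None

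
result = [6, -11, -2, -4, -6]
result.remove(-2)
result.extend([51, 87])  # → [6, -11, -4, -6, 51, 87]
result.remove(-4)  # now [6, -11, -6, 51, 87]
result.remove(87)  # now [6, -11, -6, 51]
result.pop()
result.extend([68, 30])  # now [6, -11, -6, 68, 30]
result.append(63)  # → [6, -11, -6, 68, 30, 63]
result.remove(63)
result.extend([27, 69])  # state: [6, -11, -6, 68, 30, 27, 69]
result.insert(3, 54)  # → [6, -11, -6, 54, 68, 30, 27, 69]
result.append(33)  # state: [6, -11, -6, 54, 68, 30, 27, 69, 33]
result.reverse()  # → [33, 69, 27, 30, 68, 54, -6, -11, 6]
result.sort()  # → [-11, -6, 6, 27, 30, 33, 54, 68, 69]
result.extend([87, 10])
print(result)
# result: [-11, -6, 6, 27, 30, 33, 54, 68, 69, 87, 10]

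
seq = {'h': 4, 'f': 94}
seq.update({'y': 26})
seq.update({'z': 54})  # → {'h': 4, 'f': 94, 'y': 26, 'z': 54}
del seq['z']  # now {'h': 4, 'f': 94, 'y': 26}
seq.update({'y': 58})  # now {'h': 4, 'f': 94, 'y': 58}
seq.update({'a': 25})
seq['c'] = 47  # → {'h': 4, 'f': 94, 'y': 58, 'a': 25, 'c': 47}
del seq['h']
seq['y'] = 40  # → {'f': 94, 'y': 40, 'a': 25, 'c': 47}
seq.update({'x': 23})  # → {'f': 94, 'y': 40, 'a': 25, 'c': 47, 'x': 23}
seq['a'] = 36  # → {'f': 94, 'y': 40, 'a': 36, 'c': 47, 'x': 23}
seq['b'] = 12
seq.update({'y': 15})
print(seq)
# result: {'f': 94, 'y': 15, 'a': 36, 'c': 47, 'x': 23, 'b': 12}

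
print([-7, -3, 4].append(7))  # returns None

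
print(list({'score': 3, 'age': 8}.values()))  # [3, 8]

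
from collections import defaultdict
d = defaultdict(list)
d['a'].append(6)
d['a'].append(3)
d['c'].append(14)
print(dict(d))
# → {'a': [6, 3], 'c': [14]}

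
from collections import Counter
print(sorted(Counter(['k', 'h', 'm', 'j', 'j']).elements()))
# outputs ['h', 'j', 'j', 'k', 'm']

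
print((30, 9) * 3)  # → (30, 9, 30, 9, 30, 9)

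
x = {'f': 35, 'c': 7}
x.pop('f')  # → 35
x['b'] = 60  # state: {'c': 7, 'b': 60}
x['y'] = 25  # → {'c': 7, 'b': 60, 'y': 25}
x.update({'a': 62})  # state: {'c': 7, 'b': 60, 'y': 25, 'a': 62}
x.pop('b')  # 60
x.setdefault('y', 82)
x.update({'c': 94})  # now {'c': 94, 'y': 25, 'a': 62}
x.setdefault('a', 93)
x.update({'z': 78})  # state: {'c': 94, 'y': 25, 'a': 62, 'z': 78}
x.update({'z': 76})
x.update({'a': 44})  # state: {'c': 94, 'y': 25, 'a': 44, 'z': 76}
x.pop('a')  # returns 44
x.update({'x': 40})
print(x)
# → {'c': 94, 'y': 25, 'z': 76, 'x': 40}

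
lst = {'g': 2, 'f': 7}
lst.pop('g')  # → 2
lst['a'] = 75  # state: {'f': 7, 'a': 75}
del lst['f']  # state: {'a': 75}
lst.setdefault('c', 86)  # 86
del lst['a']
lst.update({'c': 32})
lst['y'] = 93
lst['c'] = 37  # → {'c': 37, 'y': 93}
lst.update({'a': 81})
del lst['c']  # {'y': 93, 'a': 81}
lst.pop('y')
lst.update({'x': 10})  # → {'a': 81, 'x': 10}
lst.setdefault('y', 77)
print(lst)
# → {'a': 81, 'x': 10, 'y': 77}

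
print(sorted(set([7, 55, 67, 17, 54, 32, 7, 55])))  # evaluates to [7, 17, 32, 54, 55, 67]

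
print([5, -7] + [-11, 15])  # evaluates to [5, -7, -11, 15]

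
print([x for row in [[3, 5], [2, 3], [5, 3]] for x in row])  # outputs [3, 5, 2, 3, 5, 3]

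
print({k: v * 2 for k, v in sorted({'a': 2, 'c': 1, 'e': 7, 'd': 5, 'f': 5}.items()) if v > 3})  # {'d': 10, 'e': 14, 'f': 10}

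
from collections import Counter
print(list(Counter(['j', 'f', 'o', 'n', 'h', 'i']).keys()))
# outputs ['j', 'f', 'o', 'n', 'h', 'i']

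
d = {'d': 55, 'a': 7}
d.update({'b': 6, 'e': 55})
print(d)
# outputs {'d': 55, 'a': 7, 'b': 6, 'e': 55}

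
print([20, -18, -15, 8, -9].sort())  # None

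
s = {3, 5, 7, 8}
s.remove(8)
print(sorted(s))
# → [3, 5, 7]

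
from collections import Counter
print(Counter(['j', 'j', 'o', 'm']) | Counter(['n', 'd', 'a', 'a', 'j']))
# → Counter({'j': 2, 'a': 2, 'o': 1, 'm': 1, 'n': 1, 'd': 1})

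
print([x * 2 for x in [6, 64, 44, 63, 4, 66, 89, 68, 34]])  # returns [12, 128, 88, 126, 8, 132, 178, 136, 68]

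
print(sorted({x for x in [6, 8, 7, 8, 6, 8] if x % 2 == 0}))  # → [6, 8]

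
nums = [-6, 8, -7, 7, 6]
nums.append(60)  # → [-6, 8, -7, 7, 6, 60]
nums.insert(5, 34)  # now [-6, 8, -7, 7, 6, 34, 60]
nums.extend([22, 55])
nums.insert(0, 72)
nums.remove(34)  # [72, -6, 8, -7, 7, 6, 60, 22, 55]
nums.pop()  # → 55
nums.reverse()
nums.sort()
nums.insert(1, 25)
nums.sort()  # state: [-7, -6, 6, 7, 8, 22, 25, 60, 72]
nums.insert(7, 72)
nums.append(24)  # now [-7, -6, 6, 7, 8, 22, 25, 72, 60, 72, 24]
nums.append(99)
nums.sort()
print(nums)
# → [-7, -6, 6, 7, 8, 22, 24, 25, 60, 72, 72, 99]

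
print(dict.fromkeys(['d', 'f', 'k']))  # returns {'d': None, 'f': None, 'k': None}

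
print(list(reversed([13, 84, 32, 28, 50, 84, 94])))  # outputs [94, 84, 50, 28, 32, 84, 13]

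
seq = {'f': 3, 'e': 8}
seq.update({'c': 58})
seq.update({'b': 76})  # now {'f': 3, 'e': 8, 'c': 58, 'b': 76}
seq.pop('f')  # 3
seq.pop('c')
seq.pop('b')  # 76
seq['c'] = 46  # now {'e': 8, 'c': 46}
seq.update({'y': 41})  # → {'e': 8, 'c': 46, 'y': 41}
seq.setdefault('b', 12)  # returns 12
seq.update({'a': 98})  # {'e': 8, 'c': 46, 'y': 41, 'b': 12, 'a': 98}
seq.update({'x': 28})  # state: {'e': 8, 'c': 46, 'y': 41, 'b': 12, 'a': 98, 'x': 28}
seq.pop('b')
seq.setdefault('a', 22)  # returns 98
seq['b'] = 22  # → {'e': 8, 'c': 46, 'y': 41, 'a': 98, 'x': 28, 'b': 22}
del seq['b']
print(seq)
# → {'e': 8, 'c': 46, 'y': 41, 'a': 98, 'x': 28}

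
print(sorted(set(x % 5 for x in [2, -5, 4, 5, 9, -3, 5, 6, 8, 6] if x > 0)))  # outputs [0, 1, 2, 3, 4]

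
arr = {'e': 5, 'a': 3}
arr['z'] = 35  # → {'e': 5, 'a': 3, 'z': 35}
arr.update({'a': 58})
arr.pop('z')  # 35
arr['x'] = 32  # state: {'e': 5, 'a': 58, 'x': 32}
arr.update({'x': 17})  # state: {'e': 5, 'a': 58, 'x': 17}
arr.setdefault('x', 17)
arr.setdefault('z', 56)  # 56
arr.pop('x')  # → 17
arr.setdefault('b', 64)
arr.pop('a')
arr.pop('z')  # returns 56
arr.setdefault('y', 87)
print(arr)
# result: {'e': 5, 'b': 64, 'y': 87}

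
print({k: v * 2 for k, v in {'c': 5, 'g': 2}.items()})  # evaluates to {'c': 10, 'g': 4}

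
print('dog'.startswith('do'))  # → True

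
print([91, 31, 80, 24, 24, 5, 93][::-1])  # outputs [93, 5, 24, 24, 80, 31, 91]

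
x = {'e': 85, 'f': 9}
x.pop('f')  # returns 9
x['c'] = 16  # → {'e': 85, 'c': 16}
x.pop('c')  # 16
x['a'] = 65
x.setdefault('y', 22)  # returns 22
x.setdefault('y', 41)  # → 22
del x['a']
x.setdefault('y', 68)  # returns 22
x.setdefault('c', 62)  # 62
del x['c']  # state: {'e': 85, 'y': 22}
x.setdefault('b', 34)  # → 34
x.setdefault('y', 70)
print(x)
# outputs {'e': 85, 'y': 22, 'b': 34}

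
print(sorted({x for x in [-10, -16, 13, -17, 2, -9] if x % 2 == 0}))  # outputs [-16, -10, 2]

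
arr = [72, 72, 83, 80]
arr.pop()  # 80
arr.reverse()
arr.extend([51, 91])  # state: [83, 72, 72, 51, 91]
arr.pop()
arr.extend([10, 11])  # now [83, 72, 72, 51, 10, 11]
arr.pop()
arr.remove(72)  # [83, 72, 51, 10]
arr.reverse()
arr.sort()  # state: [10, 51, 72, 83]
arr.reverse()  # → [83, 72, 51, 10]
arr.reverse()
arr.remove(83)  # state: [10, 51, 72]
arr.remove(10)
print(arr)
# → [51, 72]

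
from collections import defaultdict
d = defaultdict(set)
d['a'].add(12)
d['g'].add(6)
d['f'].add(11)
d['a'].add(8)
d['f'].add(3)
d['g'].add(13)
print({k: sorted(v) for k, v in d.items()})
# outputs {'a': [8, 12], 'g': [6, 13], 'f': [3, 11]}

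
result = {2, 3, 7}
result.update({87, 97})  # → {2, 3, 7, 87, 97}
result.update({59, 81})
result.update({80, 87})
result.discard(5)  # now {2, 3, 7, 59, 80, 81, 87, 97}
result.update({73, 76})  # {2, 3, 7, 59, 73, 76, 80, 81, 87, 97}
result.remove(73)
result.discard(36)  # {2, 3, 7, 59, 76, 80, 81, 87, 97}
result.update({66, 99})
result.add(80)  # {2, 3, 7, 59, 66, 76, 80, 81, 87, 97, 99}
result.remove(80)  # {2, 3, 7, 59, 66, 76, 81, 87, 97, 99}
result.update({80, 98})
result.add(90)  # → {2, 3, 7, 59, 66, 76, 80, 81, 87, 90, 97, 98, 99}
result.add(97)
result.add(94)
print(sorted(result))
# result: [2, 3, 7, 59, 66, 76, 80, 81, 87, 90, 94, 97, 98, 99]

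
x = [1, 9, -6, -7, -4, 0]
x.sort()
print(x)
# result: [-7, -6, -4, 0, 1, 9]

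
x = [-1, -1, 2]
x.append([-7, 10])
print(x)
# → [-1, -1, 2, [-7, 10]]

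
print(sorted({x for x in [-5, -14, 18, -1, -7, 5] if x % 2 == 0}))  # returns [-14, 18]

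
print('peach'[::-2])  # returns hap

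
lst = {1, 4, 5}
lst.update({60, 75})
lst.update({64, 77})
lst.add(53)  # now {1, 4, 5, 53, 60, 64, 75, 77}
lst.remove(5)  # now {1, 4, 53, 60, 64, 75, 77}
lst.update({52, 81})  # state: {1, 4, 52, 53, 60, 64, 75, 77, 81}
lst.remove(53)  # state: {1, 4, 52, 60, 64, 75, 77, 81}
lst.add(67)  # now {1, 4, 52, 60, 64, 67, 75, 77, 81}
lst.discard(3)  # {1, 4, 52, 60, 64, 67, 75, 77, 81}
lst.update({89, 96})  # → {1, 4, 52, 60, 64, 67, 75, 77, 81, 89, 96}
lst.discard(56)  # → {1, 4, 52, 60, 64, 67, 75, 77, 81, 89, 96}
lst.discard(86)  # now {1, 4, 52, 60, 64, 67, 75, 77, 81, 89, 96}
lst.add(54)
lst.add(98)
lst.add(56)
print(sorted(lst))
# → [1, 4, 52, 54, 56, 60, 64, 67, 75, 77, 81, 89, 96, 98]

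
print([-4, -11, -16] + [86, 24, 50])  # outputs [-4, -11, -16, 86, 24, 50]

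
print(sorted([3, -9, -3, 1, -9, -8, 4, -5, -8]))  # [-9, -9, -8, -8, -5, -3, 1, 3, 4]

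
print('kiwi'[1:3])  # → iw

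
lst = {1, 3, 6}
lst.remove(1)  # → {3, 6}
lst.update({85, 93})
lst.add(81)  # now {3, 6, 81, 85, 93}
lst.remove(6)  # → {3, 81, 85, 93}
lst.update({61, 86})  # {3, 61, 81, 85, 86, 93}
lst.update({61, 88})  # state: {3, 61, 81, 85, 86, 88, 93}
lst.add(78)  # {3, 61, 78, 81, 85, 86, 88, 93}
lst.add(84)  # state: {3, 61, 78, 81, 84, 85, 86, 88, 93}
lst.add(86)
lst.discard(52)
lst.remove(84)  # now {3, 61, 78, 81, 85, 86, 88, 93}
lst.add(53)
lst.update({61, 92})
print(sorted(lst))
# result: [3, 53, 61, 78, 81, 85, 86, 88, 92, 93]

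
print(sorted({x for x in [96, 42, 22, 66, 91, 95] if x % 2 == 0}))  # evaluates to [22, 42, 66, 96]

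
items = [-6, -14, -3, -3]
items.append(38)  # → [-6, -14, -3, -3, 38]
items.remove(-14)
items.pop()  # 38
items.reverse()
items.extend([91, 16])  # [-3, -3, -6, 91, 16]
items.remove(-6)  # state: [-3, -3, 91, 16]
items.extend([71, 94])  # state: [-3, -3, 91, 16, 71, 94]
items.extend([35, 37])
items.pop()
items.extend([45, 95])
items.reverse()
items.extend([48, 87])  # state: [95, 45, 35, 94, 71, 16, 91, -3, -3, 48, 87]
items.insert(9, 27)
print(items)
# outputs [95, 45, 35, 94, 71, 16, 91, -3, -3, 27, 48, 87]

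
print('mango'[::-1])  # ognam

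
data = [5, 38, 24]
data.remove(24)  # [5, 38]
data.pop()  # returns 38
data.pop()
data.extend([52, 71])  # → [52, 71]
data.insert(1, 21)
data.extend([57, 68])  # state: [52, 21, 71, 57, 68]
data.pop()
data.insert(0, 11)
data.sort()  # [11, 21, 52, 57, 71]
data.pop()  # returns 71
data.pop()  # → 57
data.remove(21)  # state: [11, 52]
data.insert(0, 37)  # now [37, 11, 52]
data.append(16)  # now [37, 11, 52, 16]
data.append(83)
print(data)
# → [37, 11, 52, 16, 83]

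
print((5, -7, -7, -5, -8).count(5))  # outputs 1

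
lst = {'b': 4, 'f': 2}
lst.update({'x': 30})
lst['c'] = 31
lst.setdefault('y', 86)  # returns 86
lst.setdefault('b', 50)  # 4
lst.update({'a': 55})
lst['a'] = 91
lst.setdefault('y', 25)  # 86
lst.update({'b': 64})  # {'b': 64, 'f': 2, 'x': 30, 'c': 31, 'y': 86, 'a': 91}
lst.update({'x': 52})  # {'b': 64, 'f': 2, 'x': 52, 'c': 31, 'y': 86, 'a': 91}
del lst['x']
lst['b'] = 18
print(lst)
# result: {'b': 18, 'f': 2, 'c': 31, 'y': 86, 'a': 91}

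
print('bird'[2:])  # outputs rd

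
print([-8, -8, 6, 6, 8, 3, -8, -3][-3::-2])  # [3, 6, -8]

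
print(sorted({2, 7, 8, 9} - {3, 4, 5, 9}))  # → [2, 7, 8]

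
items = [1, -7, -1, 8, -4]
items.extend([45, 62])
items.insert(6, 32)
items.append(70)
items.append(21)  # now [1, -7, -1, 8, -4, 45, 32, 62, 70, 21]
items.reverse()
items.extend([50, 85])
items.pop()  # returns 85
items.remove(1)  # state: [21, 70, 62, 32, 45, -4, 8, -1, -7, 50]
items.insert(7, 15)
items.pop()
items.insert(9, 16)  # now [21, 70, 62, 32, 45, -4, 8, 15, -1, 16, -7]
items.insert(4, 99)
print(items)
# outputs [21, 70, 62, 32, 99, 45, -4, 8, 15, -1, 16, -7]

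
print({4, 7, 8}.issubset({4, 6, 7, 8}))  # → True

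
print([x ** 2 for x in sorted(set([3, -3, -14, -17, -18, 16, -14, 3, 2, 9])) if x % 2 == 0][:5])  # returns [324, 196, 4, 256]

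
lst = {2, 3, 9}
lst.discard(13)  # {2, 3, 9}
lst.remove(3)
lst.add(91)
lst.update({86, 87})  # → {2, 9, 86, 87, 91}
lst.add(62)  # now {2, 9, 62, 86, 87, 91}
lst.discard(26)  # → {2, 9, 62, 86, 87, 91}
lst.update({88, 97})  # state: {2, 9, 62, 86, 87, 88, 91, 97}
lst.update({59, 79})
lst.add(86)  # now {2, 9, 59, 62, 79, 86, 87, 88, 91, 97}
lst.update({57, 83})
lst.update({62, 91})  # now {2, 9, 57, 59, 62, 79, 83, 86, 87, 88, 91, 97}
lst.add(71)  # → {2, 9, 57, 59, 62, 71, 79, 83, 86, 87, 88, 91, 97}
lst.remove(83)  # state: {2, 9, 57, 59, 62, 71, 79, 86, 87, 88, 91, 97}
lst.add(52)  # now {2, 9, 52, 57, 59, 62, 71, 79, 86, 87, 88, 91, 97}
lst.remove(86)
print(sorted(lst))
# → [2, 9, 52, 57, 59, 62, 71, 79, 87, 88, 91, 97]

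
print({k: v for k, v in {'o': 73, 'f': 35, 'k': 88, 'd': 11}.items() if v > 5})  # {'o': 73, 'f': 35, 'k': 88, 'd': 11}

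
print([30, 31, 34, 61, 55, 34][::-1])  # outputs [34, 55, 61, 34, 31, 30]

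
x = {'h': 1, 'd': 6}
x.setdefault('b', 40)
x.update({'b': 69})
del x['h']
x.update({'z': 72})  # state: {'d': 6, 'b': 69, 'z': 72}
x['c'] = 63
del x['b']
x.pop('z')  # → 72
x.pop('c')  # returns 63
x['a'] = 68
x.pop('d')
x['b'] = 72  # {'a': 68, 'b': 72}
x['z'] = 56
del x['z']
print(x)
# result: {'a': 68, 'b': 72}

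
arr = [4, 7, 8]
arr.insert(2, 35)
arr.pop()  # 8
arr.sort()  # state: [4, 7, 35]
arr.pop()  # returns 35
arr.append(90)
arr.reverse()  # [90, 7, 4]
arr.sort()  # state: [4, 7, 90]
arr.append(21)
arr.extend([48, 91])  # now [4, 7, 90, 21, 48, 91]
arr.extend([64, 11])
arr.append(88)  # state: [4, 7, 90, 21, 48, 91, 64, 11, 88]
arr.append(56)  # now [4, 7, 90, 21, 48, 91, 64, 11, 88, 56]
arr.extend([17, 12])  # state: [4, 7, 90, 21, 48, 91, 64, 11, 88, 56, 17, 12]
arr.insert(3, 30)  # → [4, 7, 90, 30, 21, 48, 91, 64, 11, 88, 56, 17, 12]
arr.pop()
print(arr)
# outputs [4, 7, 90, 30, 21, 48, 91, 64, 11, 88, 56, 17]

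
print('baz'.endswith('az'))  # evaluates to True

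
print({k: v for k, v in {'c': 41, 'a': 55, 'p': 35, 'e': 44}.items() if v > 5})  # {'c': 41, 'a': 55, 'p': 35, 'e': 44}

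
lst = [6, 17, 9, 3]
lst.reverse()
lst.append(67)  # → [3, 9, 17, 6, 67]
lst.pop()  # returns 67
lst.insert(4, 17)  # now [3, 9, 17, 6, 17]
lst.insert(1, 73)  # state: [3, 73, 9, 17, 6, 17]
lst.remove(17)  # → [3, 73, 9, 6, 17]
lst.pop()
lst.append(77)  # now [3, 73, 9, 6, 77]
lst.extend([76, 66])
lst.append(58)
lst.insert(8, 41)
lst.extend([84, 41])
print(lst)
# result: [3, 73, 9, 6, 77, 76, 66, 58, 41, 84, 41]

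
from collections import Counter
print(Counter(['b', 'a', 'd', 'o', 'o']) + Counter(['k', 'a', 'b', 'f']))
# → Counter({'b': 2, 'a': 2, 'o': 2, 'd': 1, 'k': 1, 'f': 1})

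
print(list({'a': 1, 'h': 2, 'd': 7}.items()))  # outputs [('a', 1), ('h', 2), ('d', 7)]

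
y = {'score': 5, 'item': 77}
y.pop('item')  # 77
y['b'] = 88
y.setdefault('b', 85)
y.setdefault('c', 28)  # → 28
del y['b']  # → {'score': 5, 'c': 28}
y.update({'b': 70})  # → {'score': 5, 'c': 28, 'b': 70}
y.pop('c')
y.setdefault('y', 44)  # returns 44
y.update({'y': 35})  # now {'score': 5, 'b': 70, 'y': 35}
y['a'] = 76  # {'score': 5, 'b': 70, 'y': 35, 'a': 76}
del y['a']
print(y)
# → {'score': 5, 'b': 70, 'y': 35}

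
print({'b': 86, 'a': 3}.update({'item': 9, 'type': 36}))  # None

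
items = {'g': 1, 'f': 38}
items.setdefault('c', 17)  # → 17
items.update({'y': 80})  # {'g': 1, 'f': 38, 'c': 17, 'y': 80}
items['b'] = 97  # {'g': 1, 'f': 38, 'c': 17, 'y': 80, 'b': 97}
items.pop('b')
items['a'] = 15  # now {'g': 1, 'f': 38, 'c': 17, 'y': 80, 'a': 15}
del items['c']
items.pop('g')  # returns 1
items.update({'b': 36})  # {'f': 38, 'y': 80, 'a': 15, 'b': 36}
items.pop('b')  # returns 36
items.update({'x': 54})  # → {'f': 38, 'y': 80, 'a': 15, 'x': 54}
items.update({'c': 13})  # {'f': 38, 'y': 80, 'a': 15, 'x': 54, 'c': 13}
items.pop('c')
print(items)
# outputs {'f': 38, 'y': 80, 'a': 15, 'x': 54}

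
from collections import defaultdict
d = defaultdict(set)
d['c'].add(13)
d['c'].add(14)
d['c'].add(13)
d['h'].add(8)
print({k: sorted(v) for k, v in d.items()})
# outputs {'c': [13, 14], 'h': [8]}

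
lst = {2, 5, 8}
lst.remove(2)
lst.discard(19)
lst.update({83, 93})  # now {5, 8, 83, 93}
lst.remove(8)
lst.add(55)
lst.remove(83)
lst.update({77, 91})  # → {5, 55, 77, 91, 93}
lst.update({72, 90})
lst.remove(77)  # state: {5, 55, 72, 90, 91, 93}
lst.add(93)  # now {5, 55, 72, 90, 91, 93}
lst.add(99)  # {5, 55, 72, 90, 91, 93, 99}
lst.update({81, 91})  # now {5, 55, 72, 81, 90, 91, 93, 99}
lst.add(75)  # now {5, 55, 72, 75, 81, 90, 91, 93, 99}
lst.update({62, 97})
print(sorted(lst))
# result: [5, 55, 62, 72, 75, 81, 90, 91, 93, 97, 99]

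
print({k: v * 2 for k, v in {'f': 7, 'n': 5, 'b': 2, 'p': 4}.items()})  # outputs {'f': 14, 'n': 10, 'b': 4, 'p': 8}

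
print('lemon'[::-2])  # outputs nml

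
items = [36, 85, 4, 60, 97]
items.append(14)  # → [36, 85, 4, 60, 97, 14]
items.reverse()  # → [14, 97, 60, 4, 85, 36]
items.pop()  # 36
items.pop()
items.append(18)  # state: [14, 97, 60, 4, 18]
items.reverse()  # [18, 4, 60, 97, 14]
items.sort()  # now [4, 14, 18, 60, 97]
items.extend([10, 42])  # [4, 14, 18, 60, 97, 10, 42]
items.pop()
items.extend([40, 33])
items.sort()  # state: [4, 10, 14, 18, 33, 40, 60, 97]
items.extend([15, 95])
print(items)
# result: [4, 10, 14, 18, 33, 40, 60, 97, 15, 95]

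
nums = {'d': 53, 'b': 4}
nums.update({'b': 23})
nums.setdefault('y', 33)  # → 33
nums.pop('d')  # 53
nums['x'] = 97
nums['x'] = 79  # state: {'b': 23, 'y': 33, 'x': 79}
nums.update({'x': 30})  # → {'b': 23, 'y': 33, 'x': 30}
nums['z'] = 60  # {'b': 23, 'y': 33, 'x': 30, 'z': 60}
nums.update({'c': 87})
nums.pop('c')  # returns 87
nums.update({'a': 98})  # {'b': 23, 'y': 33, 'x': 30, 'z': 60, 'a': 98}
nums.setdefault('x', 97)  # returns 30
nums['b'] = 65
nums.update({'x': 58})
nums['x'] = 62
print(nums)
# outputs {'b': 65, 'y': 33, 'x': 62, 'z': 60, 'a': 98}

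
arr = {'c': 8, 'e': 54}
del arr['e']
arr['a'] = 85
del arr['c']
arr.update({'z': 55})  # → {'a': 85, 'z': 55}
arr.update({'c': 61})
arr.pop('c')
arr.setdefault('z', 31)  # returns 55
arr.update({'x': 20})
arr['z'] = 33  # {'a': 85, 'z': 33, 'x': 20}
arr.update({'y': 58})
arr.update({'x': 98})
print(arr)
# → {'a': 85, 'z': 33, 'x': 98, 'y': 58}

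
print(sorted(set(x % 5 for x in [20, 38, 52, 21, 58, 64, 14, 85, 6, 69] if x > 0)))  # [0, 1, 2, 3, 4]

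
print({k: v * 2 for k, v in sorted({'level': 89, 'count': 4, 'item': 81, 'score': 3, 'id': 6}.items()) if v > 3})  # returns {'count': 8, 'id': 12, 'item': 162, 'level': 178}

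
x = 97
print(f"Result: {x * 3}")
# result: Result: 291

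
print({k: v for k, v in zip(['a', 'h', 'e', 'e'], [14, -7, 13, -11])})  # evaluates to {'a': 14, 'h': -7, 'e': -11}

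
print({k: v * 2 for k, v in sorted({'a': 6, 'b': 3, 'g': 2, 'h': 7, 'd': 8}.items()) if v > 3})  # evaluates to {'a': 12, 'd': 16, 'h': 14}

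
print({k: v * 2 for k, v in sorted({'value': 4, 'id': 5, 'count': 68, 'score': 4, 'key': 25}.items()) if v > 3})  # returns {'count': 136, 'id': 10, 'key': 50, 'score': 8, 'value': 8}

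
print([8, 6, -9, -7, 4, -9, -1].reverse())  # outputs None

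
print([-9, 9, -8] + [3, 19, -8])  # [-9, 9, -8, 3, 19, -8]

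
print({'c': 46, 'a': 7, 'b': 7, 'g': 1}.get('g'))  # 1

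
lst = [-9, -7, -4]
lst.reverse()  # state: [-4, -7, -9]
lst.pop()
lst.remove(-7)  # [-4]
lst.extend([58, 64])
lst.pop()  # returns 64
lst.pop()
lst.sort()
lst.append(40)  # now [-4, 40]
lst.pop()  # 40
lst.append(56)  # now [-4, 56]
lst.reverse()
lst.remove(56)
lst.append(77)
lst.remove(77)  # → [-4]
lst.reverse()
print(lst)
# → [-4]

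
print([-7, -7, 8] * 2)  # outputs [-7, -7, 8, -7, -7, 8]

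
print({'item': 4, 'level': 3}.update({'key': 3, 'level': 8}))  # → None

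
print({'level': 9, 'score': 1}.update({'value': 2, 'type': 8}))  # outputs None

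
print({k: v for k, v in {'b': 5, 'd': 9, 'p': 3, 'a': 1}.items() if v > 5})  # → {'d': 9}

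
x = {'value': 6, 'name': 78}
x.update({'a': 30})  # {'value': 6, 'name': 78, 'a': 30}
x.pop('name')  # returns 78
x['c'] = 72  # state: {'value': 6, 'a': 30, 'c': 72}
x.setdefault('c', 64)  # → 72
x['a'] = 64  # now {'value': 6, 'a': 64, 'c': 72}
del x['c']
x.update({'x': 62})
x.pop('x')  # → 62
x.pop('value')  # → 6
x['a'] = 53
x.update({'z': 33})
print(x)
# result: {'a': 53, 'z': 33}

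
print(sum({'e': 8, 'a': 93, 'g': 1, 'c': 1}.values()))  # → 103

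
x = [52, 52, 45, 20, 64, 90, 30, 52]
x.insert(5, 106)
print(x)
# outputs [52, 52, 45, 20, 64, 106, 90, 30, 52]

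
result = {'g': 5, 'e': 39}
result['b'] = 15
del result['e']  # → {'g': 5, 'b': 15}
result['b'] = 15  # {'g': 5, 'b': 15}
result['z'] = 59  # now {'g': 5, 'b': 15, 'z': 59}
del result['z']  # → {'g': 5, 'b': 15}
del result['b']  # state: {'g': 5}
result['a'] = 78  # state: {'g': 5, 'a': 78}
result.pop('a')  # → 78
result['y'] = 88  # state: {'g': 5, 'y': 88}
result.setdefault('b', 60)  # 60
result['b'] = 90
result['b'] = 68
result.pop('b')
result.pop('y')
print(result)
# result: {'g': 5}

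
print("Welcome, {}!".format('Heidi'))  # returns Welcome, Heidi!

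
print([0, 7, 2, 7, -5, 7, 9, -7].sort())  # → None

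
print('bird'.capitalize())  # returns Bird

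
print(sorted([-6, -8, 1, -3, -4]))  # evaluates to [-8, -6, -4, -3, 1]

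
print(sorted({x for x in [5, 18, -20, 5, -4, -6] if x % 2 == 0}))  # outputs [-20, -6, -4, 18]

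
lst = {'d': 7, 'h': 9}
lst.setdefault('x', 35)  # 35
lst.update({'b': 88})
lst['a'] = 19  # {'d': 7, 'h': 9, 'x': 35, 'b': 88, 'a': 19}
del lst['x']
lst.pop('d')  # 7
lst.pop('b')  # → 88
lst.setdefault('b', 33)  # 33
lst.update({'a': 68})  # {'h': 9, 'a': 68, 'b': 33}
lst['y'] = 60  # {'h': 9, 'a': 68, 'b': 33, 'y': 60}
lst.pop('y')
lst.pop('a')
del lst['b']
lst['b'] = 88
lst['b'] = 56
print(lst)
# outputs {'h': 9, 'b': 56}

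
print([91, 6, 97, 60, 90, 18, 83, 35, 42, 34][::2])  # [91, 97, 90, 83, 42]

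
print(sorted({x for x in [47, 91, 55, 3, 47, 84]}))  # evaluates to [3, 47, 55, 84, 91]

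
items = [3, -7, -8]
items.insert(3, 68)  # [3, -7, -8, 68]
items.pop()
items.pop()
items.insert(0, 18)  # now [18, 3, -7]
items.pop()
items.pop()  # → 3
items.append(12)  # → [18, 12]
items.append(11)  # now [18, 12, 11]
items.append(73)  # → [18, 12, 11, 73]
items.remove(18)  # [12, 11, 73]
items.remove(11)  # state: [12, 73]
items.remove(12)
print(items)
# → [73]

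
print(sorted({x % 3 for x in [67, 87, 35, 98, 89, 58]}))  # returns [0, 1, 2]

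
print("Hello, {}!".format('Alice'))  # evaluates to Hello, Alice!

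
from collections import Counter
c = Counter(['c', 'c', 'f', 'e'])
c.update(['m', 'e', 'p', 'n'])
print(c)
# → Counter({'c': 2, 'e': 2, 'f': 1, 'm': 1, 'p': 1, 'n': 1})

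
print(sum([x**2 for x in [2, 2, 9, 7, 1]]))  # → 139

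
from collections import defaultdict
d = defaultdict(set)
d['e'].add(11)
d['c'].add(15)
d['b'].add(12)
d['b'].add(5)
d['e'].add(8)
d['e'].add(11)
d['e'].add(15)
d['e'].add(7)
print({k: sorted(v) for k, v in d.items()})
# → {'e': [7, 8, 11, 15], 'c': [15], 'b': [5, 12]}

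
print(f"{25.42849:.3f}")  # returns 25.428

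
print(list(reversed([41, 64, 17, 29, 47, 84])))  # [84, 47, 29, 17, 64, 41]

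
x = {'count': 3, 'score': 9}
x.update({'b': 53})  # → {'count': 3, 'score': 9, 'b': 53}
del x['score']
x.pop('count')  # 3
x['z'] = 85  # {'b': 53, 'z': 85}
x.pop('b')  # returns 53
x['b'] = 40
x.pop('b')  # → 40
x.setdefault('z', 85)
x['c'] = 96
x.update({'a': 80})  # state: {'z': 85, 'c': 96, 'a': 80}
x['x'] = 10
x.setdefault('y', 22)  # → 22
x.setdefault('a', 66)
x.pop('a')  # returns 80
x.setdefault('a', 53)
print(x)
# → {'z': 85, 'c': 96, 'x': 10, 'y': 22, 'a': 53}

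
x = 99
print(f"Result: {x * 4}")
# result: Result: 396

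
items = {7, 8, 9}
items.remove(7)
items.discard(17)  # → {8, 9}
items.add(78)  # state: {8, 9, 78}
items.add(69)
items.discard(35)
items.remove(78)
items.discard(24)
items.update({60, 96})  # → {8, 9, 60, 69, 96}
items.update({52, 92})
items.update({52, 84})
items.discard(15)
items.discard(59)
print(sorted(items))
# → [8, 9, 52, 60, 69, 84, 92, 96]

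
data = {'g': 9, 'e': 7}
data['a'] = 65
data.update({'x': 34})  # {'g': 9, 'e': 7, 'a': 65, 'x': 34}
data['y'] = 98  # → {'g': 9, 'e': 7, 'a': 65, 'x': 34, 'y': 98}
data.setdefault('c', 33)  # 33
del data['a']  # {'g': 9, 'e': 7, 'x': 34, 'y': 98, 'c': 33}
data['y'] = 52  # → {'g': 9, 'e': 7, 'x': 34, 'y': 52, 'c': 33}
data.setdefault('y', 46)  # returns 52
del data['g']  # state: {'e': 7, 'x': 34, 'y': 52, 'c': 33}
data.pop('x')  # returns 34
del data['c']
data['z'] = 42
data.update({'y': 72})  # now {'e': 7, 'y': 72, 'z': 42}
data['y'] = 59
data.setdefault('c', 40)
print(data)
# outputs {'e': 7, 'y': 59, 'z': 42, 'c': 40}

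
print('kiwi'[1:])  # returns iwi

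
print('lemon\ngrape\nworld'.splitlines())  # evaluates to ['lemon', 'grape', 'world']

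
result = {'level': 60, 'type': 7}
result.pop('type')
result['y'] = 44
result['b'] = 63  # {'level': 60, 'y': 44, 'b': 63}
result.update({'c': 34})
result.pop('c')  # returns 34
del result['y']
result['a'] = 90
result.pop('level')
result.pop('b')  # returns 63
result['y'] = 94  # {'a': 90, 'y': 94}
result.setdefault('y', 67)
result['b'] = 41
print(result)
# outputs {'a': 90, 'y': 94, 'b': 41}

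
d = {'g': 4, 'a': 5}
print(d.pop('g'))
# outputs 4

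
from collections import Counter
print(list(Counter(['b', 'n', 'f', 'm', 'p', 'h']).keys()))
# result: ['b', 'n', 'f', 'm', 'p', 'h']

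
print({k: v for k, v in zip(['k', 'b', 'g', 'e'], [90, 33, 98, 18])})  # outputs {'k': 90, 'b': 33, 'g': 98, 'e': 18}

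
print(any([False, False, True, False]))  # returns True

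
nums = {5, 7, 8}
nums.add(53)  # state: {5, 7, 8, 53}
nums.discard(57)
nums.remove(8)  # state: {5, 7, 53}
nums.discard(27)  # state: {5, 7, 53}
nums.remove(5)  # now {7, 53}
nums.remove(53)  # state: {7}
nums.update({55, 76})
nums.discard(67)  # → {7, 55, 76}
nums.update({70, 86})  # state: {7, 55, 70, 76, 86}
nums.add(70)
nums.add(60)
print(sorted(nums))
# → [7, 55, 60, 70, 76, 86]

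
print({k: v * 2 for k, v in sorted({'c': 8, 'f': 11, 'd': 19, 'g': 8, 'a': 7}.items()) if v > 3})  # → {'a': 14, 'c': 16, 'd': 38, 'f': 22, 'g': 16}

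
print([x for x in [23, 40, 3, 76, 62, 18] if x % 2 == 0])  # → [40, 76, 62, 18]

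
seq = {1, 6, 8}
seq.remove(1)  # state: {6, 8}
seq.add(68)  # {6, 8, 68}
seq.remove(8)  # {6, 68}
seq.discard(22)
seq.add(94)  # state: {6, 68, 94}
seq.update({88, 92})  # {6, 68, 88, 92, 94}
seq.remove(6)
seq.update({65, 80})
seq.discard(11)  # {65, 68, 80, 88, 92, 94}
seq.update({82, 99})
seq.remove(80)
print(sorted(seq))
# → [65, 68, 82, 88, 92, 94, 99]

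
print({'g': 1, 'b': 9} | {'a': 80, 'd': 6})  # {'g': 1, 'b': 9, 'a': 80, 'd': 6}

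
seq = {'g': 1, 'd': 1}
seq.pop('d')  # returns 1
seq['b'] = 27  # {'g': 1, 'b': 27}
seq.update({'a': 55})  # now {'g': 1, 'b': 27, 'a': 55}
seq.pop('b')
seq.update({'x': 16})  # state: {'g': 1, 'a': 55, 'x': 16}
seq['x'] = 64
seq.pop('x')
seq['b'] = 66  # {'g': 1, 'a': 55, 'b': 66}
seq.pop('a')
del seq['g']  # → {'b': 66}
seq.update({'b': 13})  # {'b': 13}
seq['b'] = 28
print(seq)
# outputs {'b': 28}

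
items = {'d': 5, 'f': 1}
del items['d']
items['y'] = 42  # {'f': 1, 'y': 42}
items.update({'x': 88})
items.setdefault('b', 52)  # 52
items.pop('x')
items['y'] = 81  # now {'f': 1, 'y': 81, 'b': 52}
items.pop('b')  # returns 52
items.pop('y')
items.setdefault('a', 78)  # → 78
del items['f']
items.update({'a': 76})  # {'a': 76}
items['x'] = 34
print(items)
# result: {'a': 76, 'x': 34}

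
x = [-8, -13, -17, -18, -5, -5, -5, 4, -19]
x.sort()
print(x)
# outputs [-19, -18, -17, -13, -8, -5, -5, -5, 4]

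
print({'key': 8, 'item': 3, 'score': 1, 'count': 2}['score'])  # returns 1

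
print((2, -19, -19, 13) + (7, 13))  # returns (2, -19, -19, 13, 7, 13)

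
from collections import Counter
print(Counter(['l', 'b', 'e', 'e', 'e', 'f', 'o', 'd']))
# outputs Counter({'e': 3, 'l': 1, 'b': 1, 'f': 1, 'o': 1, 'd': 1})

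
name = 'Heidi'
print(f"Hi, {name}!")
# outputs Hi, Heidi!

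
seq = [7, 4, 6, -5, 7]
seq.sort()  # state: [-5, 4, 6, 7, 7]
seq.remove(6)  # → [-5, 4, 7, 7]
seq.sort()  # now [-5, 4, 7, 7]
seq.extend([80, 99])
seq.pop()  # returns 99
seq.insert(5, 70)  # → [-5, 4, 7, 7, 80, 70]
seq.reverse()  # [70, 80, 7, 7, 4, -5]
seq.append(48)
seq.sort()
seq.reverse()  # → [80, 70, 48, 7, 7, 4, -5]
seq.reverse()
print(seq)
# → [-5, 4, 7, 7, 48, 70, 80]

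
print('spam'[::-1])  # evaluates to maps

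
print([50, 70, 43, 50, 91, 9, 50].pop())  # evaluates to 50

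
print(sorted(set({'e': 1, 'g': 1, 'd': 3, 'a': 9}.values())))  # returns [1, 3, 9]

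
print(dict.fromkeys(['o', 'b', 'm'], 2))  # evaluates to {'o': 2, 'b': 2, 'm': 2}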